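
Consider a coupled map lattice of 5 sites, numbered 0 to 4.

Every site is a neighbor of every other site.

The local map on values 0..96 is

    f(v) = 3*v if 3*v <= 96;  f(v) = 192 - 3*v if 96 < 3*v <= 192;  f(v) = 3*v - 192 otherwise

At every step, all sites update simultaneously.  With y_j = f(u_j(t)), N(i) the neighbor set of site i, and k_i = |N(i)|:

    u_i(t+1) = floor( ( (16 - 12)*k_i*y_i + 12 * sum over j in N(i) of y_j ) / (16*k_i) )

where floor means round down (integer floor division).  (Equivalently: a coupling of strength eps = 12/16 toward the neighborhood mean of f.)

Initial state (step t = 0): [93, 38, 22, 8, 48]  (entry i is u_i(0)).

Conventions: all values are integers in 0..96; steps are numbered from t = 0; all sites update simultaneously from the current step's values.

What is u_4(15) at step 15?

Answer: u_4(15) = 66

Derivation:
t=0: [93, 38, 22, 8, 48]
t=1: [62, 61, 60, 58, 59]
t=2: [11, 11, 12, 12, 12]
t=3: [34, 34, 34, 34, 34]
t=4: [90, 90, 90, 90, 90]
t=5: [78, 78, 78, 78, 78]
t=6: [42, 42, 42, 42, 42]
t=7: [66, 66, 66, 66, 66]
t=8: [6, 6, 6, 6, 6]
t=9: [18, 18, 18, 18, 18]
t=10: [54, 54, 54, 54, 54]
t=11: [30, 30, 30, 30, 30]
t=12: [90, 90, 90, 90, 90]
t=13: [78, 78, 78, 78, 78]
t=14: [42, 42, 42, 42, 42]
t=15: [66, 66, 66, 66, 66]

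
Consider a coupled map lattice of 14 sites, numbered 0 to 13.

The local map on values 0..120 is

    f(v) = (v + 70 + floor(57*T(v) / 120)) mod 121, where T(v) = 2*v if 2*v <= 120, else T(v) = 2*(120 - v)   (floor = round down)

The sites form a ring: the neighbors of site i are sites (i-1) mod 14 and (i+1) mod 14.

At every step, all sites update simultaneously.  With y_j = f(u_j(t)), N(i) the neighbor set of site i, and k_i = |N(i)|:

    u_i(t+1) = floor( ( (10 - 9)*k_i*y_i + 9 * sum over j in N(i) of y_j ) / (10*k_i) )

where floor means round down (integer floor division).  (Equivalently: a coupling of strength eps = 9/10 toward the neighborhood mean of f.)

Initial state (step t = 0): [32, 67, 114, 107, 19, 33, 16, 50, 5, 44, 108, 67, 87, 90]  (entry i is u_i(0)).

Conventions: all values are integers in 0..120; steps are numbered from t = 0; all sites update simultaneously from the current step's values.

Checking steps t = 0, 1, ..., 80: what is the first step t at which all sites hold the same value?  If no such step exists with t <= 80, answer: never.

Simulating step by step:
t=0: [32, 67, 114, 107, 19, 33, 16, 50, 5, 44, 108, 67, 87, 90]  (not all equal)
t=1: [60, 42, 67, 85, 47, 94, 36, 85, 43, 69, 51, 67, 66, 41]  (not all equal)
t=2: [32, 62, 50, 54, 64, 33, 62, 29, 63, 42, 64, 57, 48, 62]  (not all equal)
t=3: [60, 32, 58, 55, 36, 60, 14, 59, 22, 62, 47, 54, 60, 30]  (not all equal)
t=4: [14, 58, 36, 42, 56, 58, 68, 100, 69, 75, 58, 53, 34, 60]  (not all equal)
t=5: [67, 58, 43, 37, 47, 62, 65, 66, 66, 64, 59, 39, 54, 57]  (not all equal)
t=6: [61, 50, 40, 34, 43, 54, 66, 66, 66, 65, 47, 55, 43, 60]  (not all equal)
t=7: [57, 46, 30, 28, 34, 49, 60, 66, 66, 54, 58, 38, 58, 50]  (not all equal)
t=8: [43, 33, 19, 10, 22, 40, 56, 66, 60, 63, 40, 58, 37, 59]  (not all equal)
t=9: [37, 63, 56, 107, 63, 79, 47, 62, 66, 48, 60, 27, 58, 30]  (not all equal)
t=10: [34, 42, 66, 62, 66, 54, 63, 54, 55, 63, 25, 57, 9, 38]  (not all equal)
t=11: [25, 39, 49, 66, 60, 64, 55, 60, 59, 84, 68, 98, 46, 48]  (not all equal)
t=12: [41, 75, 45, 56, 66, 61, 65, 60, 66, 65, 66, 53, 52, 74]  (not all equal)
t=13: [62, 35, 59, 51, 62, 66, 66, 66, 66, 66, 59, 57, 58, 41]  (not all equal)
t=14: [26, 60, 35, 63, 57, 66, 66, 66, 66, 65, 63, 62, 45, 60]  (not all equal)
t=15: [71, 68, 61, 41, 65, 63, 66, 66, 66, 66, 66, 52, 63, 76]  (not all equal)
t=16: [66, 66, 48, 62, 48, 66, 66, 66, 66, 66, 58, 64, 58, 66]  (not all equal)
t=17: [66, 55, 63, 44, 63, 55, 66, 66, 66, 64, 65, 62, 65, 64]  (not all equal)
t=18: [61, 65, 47, 62, 47, 65, 61, 66, 66, 66, 66, 66, 66, 66]  (not all equal)
t=19: [66, 54, 63, 42, 63, 54, 66, 66, 66, 66, 66, 66, 66, 66]  (not all equal)
t=20: [60, 64, 44, 62, 44, 64, 60, 66, 66, 66, 66, 66, 66, 66]  (not all equal)
t=21: [66, 51, 62, 37, 62, 51, 66, 66, 66, 66, 66, 66, 66, 66]  (not all equal)
t=22: [57, 64, 37, 61, 37, 64, 57, 66, 66, 66, 66, 66, 66, 66]  (not all equal)
t=23: [65, 43, 61, 25, 61, 43, 65, 63, 66, 66, 66, 66, 66, 63]  (not all equal)
t=24: [50, 62, 74, 71, 74, 62, 50, 66, 66, 66, 66, 66, 66, 66]  (not all equal)
t=25: [64, 57, 66, 66, 66, 57, 64, 57, 66, 66, 66, 66, 66, 57]  (not all equal)
t=26: [60, 65, 63, 66, 63, 65, 60, 65, 63, 66, 66, 66, 63, 65]  (not all equal)
t=27: [66, 66, 66, 66, 66, 66, 66, 66, 66, 66, 66, 66, 66, 66]  (all equal)

Answer: 27
Key observation: Synchronization is absorbing here: once all sites are equal they stay equal, and step 27 is the first all-equal step.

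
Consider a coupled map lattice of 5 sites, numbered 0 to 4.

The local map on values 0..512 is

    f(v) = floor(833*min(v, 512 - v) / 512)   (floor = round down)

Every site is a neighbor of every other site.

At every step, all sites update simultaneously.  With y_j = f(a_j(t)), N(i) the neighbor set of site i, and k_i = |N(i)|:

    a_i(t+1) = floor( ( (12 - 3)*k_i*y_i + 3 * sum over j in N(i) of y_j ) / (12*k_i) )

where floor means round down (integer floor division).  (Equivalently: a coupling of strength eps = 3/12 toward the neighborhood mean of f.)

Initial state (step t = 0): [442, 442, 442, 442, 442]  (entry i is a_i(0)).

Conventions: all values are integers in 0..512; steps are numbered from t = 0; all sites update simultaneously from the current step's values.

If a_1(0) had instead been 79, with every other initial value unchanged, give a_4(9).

Answer: a_4(9) = 258
Key observation: This trace re-runs the system from the modified initial state.

Derivation:
t=0: [442, 79, 442, 442, 442]
t=1: [113, 124, 113, 113, 113]
t=2: [184, 196, 184, 184, 184]
t=3: [300, 313, 300, 300, 300]
t=4: [342, 328, 342, 342, 342]
t=5: [277, 293, 277, 277, 277]
t=6: [380, 362, 380, 380, 380]
t=7: [215, 236, 215, 215, 215]
t=8: [351, 374, 351, 351, 351]
t=9: [258, 233, 258, 258, 258]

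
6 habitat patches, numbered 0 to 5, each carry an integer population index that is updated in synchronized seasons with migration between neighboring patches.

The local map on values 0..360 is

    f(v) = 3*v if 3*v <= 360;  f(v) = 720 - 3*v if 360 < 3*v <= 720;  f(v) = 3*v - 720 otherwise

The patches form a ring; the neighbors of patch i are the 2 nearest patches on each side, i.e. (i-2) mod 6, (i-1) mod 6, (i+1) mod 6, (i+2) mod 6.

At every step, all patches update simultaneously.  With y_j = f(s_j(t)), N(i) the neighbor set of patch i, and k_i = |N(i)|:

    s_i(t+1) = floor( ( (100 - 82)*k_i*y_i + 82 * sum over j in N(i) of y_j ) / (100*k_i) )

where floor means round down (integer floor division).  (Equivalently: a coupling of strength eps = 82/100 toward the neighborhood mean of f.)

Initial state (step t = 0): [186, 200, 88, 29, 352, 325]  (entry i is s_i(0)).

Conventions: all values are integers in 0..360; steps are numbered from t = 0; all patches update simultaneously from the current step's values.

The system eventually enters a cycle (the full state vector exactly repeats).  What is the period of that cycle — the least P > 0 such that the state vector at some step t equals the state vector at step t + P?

Simulating step by step:
t=0: [186, 200, 88, 29, 352, 325]
t=1: [229, 179, 192, 215, 217, 190]
t=2: [117, 115, 99, 125, 94, 100]
t=3: [314, 327, 324, 313, 315, 325]
t=4: [243, 241, 235, 242, 234, 235]
t=5: [12, 9, 10, 11, 12, 10]
t=6: [31, 31, 32, 31, 32, 32]
t=7: [94, 94, 94, 94, 94, 94]
t=8: [282, 282, 282, 282, 282, 282]
t=9: [126, 126, 126, 126, 126, 126]
t=10: [342, 342, 342, 342, 342, 342]
t=11: [306, 306, 306, 306, 306, 306]
t=12: [198, 198, 198, 198, 198, 198]
t=13: [126, 126, 126, 126, 126, 126]

Answer: 4
Key observation: The state at step 9, [126, 126, 126, 126, 126, 126], reappears at step 13 — and no state repeats earlier — so the cycle the system enters has period 4.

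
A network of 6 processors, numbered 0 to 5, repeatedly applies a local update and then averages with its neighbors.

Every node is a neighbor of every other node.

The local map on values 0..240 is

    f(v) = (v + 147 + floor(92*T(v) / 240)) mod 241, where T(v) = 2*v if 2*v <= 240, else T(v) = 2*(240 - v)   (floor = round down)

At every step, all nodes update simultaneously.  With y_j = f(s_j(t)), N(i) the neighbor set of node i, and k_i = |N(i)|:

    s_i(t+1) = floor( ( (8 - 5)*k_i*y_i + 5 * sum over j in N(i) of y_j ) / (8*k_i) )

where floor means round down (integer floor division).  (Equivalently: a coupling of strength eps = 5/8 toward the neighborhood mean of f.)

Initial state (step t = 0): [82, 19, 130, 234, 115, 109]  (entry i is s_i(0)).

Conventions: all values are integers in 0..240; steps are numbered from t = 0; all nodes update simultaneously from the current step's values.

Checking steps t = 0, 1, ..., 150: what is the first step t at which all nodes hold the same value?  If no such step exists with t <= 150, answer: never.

Simulating step by step:
t=0: [82, 19, 130, 234, 115, 109]  (not all equal)
t=1: [100, 132, 117, 123, 114, 112]  (not all equal)
t=2: [100, 110, 108, 109, 107, 106]  (not all equal)
t=3: [91, 95, 94, 95, 94, 93]  (not all equal)
t=4: [69, 71, 71, 71, 71, 70]  (not all equal)
t=5: [29, 30, 30, 30, 30, 29]  (not all equal)
t=6: [199, 199, 199, 199, 199, 199]  (all equal)

Answer: 6
Key observation: Synchronization is absorbing here: once all nodes are equal they stay equal, and step 6 is the first all-equal step.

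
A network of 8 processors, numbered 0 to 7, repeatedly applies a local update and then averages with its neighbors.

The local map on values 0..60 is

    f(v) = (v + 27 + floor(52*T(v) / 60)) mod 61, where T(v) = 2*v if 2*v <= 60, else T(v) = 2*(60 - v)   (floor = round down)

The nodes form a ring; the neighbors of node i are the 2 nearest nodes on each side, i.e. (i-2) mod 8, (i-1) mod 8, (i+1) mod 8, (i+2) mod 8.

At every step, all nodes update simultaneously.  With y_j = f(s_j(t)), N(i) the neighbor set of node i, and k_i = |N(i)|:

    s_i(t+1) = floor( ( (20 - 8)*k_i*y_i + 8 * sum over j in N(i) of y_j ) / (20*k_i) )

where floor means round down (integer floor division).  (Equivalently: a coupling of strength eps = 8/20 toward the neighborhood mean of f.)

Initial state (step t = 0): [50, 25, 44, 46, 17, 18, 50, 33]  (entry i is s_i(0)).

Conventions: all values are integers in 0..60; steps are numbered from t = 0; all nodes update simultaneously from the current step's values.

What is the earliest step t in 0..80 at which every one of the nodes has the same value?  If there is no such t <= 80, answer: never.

Simulating step by step:
t=0: [50, 25, 44, 46, 17, 18, 50, 33]  (not all equal)
t=1: [34, 35, 33, 31, 19, 21, 30, 38]  (not all equal)
t=2: [44, 44, 42, 41, 26, 29, 41, 41]  (not all equal)
t=3: [37, 37, 38, 39, 38, 42, 39, 39]  (not all equal)
t=4: [41, 41, 41, 41, 41, 39, 41, 41]  (not all equal)
t=5: [39, 39, 39, 39, 39, 40, 39, 39]  (not all equal)
t=6: [41, 41, 41, 40, 40, 40, 40, 40]  (not all equal)
t=7: [39, 39, 39, 39, 39, 40, 39, 39]  (not all equal)

Answer: never
Key observation: The state at step 5 reappears at step 7 — the system is in a cycle of period 2 from step 5 on.  No step 0..7 is synchronized, and the cycle repeats forever, so no step up to 80 (or ever) has all nodes equal.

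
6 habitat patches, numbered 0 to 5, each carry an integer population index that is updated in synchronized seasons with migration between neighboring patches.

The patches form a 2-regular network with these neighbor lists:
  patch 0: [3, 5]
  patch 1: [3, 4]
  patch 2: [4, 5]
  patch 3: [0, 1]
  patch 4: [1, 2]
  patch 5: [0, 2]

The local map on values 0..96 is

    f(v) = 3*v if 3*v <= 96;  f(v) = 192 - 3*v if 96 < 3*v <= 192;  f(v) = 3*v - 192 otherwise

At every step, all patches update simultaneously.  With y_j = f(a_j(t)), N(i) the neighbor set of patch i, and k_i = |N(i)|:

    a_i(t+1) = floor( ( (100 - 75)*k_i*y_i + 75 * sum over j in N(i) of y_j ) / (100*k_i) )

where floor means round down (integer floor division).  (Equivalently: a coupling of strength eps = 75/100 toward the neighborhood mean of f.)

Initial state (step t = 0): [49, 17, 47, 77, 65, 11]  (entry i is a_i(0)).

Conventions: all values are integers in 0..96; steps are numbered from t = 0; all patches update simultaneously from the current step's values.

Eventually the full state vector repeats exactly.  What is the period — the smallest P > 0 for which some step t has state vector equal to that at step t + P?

Answer: 16
Key observation: The state at step 28, [21, 21, 21, 21, 21, 21], reappears at step 44 — and no state repeats earlier — so the cycle the system enters has period 16.

Derivation:
t=0: [49, 17, 47, 77, 65, 11]
t=1: [38, 28, 26, 45, 39, 44]
t=2: [63, 70, 70, 75, 79, 73]
t=3: [23, 33, 31, 16, 24, 14]
t=4: [51, 68, 66, 72, 87, 71]
t=5: [26, 37, 35, 25, 24, 22]
t=6: [72, 75, 73, 78, 81, 78]
t=7: [37, 43, 41, 31, 35, 29]
t=8: [87, 83, 82, 77, 71, 78]
t=9: [47, 36, 37, 57, 46, 56]
t=10: [29, 49, 49, 55, 75, 55]
t=11: [42, 33, 33, 56, 42, 56]
t=12: [34, 57, 57, 65, 86, 65]
t=13: [24, 31, 31, 42, 32, 42]
t=14: [67, 84, 84, 78, 93, 78]
t=15: [33, 63, 63, 36, 66, 36]
t=16: [86, 34, 34, 57, 3, 57]
t=17: [32, 33, 33, 63, 69, 63]
t=18: [26, 30, 30, 71, 73, 71]
t=19: [35, 40, 40, 68, 74, 68]
t=20: [30, 33, 33, 62, 61, 62]
t=21: [27, 28, 28, 70, 72, 70]
t=22: [33, 36, 36, 66, 69, 66]
t=23: [27, 28, 28, 67, 66, 67]
t=24: [27, 26, 26, 64, 64, 64]
t=25: [20, 19, 19, 59, 58, 59]
t=26: [26, 26, 26, 47, 47, 47]
t=27: [57, 57, 57, 71, 71, 71]
t=28: [21, 21, 21, 21, 21, 21]
t=29: [63, 63, 63, 63, 63, 63]
t=30: [3, 3, 3, 3, 3, 3]
t=31: [9, 9, 9, 9, 9, 9]
t=32: [27, 27, 27, 27, 27, 27]
t=33: [81, 81, 81, 81, 81, 81]
t=34: [51, 51, 51, 51, 51, 51]
t=35: [39, 39, 39, 39, 39, 39]
t=36: [75, 75, 75, 75, 75, 75]
t=37: [33, 33, 33, 33, 33, 33]
t=38: [93, 93, 93, 93, 93, 93]
t=39: [87, 87, 87, 87, 87, 87]
t=40: [69, 69, 69, 69, 69, 69]
t=41: [15, 15, 15, 15, 15, 15]
t=42: [45, 45, 45, 45, 45, 45]
t=43: [57, 57, 57, 57, 57, 57]
t=44: [21, 21, 21, 21, 21, 21]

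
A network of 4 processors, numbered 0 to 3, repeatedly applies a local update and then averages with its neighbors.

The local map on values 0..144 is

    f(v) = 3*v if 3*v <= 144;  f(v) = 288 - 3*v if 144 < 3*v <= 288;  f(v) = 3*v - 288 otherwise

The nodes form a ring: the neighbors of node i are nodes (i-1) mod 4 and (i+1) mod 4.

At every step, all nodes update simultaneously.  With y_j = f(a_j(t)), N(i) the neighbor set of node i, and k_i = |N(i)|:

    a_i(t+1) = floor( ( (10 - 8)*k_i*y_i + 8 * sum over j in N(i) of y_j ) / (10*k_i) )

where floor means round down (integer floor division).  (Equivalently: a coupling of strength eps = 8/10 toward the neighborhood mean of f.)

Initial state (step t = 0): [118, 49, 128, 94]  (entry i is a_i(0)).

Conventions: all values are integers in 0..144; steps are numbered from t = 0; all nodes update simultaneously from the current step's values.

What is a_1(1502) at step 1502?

Answer: a_1(1502) = 18
Key observation: The state at step 25, [90, 90, 90, 90], reappears at step 29: the system is in a cycle of period 4 from step 25 on.  Therefore the state at step 1502 equals the state at step 25 + ((1502 - 25) mod 4) = 26, which is [18, 18, 18, 18].

Derivation:
t=0: [118, 49, 128, 94]
t=1: [72, 93, 78, 66]
t=2: [54, 52, 50, 68]
t=3: [111, 132, 114, 122]
t=4: [83, 61, 85, 55]
t=5: [99, 49, 97, 53]
t=6: [109, 33, 108, 30]
t=7: [83, 49, 82, 48]
t=8: [121, 60, 122, 61]
t=9: [100, 82, 100, 82]
t=10: [36, 18, 36, 18]
t=11: [64, 97, 64, 97]
t=12: [21, 77, 21, 77]
t=13: [58, 61, 58, 61]
t=14: [106, 112, 106, 112]
t=15: [44, 33, 44, 33]
t=16: [105, 125, 105, 125]
t=17: [75, 39, 75, 39]
t=18: [106, 73, 106, 73]
t=19: [61, 37, 61, 37]
t=20: [109, 106, 109, 106]
t=21: [31, 37, 31, 37]
t=22: [107, 96, 107, 96]
t=23: [6, 26, 6, 26]
t=24: [66, 30, 66, 30]
t=25: [90, 90, 90, 90]
t=26: [18, 18, 18, 18]
t=27: [54, 54, 54, 54]
t=28: [126, 126, 126, 126]
t=29: [90, 90, 90, 90]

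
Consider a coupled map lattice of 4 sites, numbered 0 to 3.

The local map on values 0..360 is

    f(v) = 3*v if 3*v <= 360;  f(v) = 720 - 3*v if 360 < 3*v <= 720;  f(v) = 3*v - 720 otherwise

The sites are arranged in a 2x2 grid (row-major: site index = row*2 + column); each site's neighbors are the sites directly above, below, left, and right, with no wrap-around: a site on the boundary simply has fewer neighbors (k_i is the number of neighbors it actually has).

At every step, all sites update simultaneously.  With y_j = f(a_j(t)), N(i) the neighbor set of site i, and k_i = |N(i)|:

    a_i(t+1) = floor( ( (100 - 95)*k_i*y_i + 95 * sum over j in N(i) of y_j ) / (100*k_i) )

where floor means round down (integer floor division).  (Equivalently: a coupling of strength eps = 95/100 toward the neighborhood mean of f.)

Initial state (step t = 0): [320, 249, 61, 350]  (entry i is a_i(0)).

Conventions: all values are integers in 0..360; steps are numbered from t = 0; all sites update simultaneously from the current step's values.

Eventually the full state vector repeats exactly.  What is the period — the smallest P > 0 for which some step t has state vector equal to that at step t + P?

Simulating step by step:
t=0: [320, 249, 61, 350]
t=1: [111, 272, 279, 116]
t=2: [117, 328, 329, 118]
t=3: [269, 348, 348, 269]
t=4: [312, 98, 98, 312]
t=5: [290, 219, 219, 290]
t=6: [67, 145, 145, 67]
t=7: [280, 205, 205, 280]
t=8: [105, 119, 119, 105]
t=9: [354, 317, 317, 354]
t=10: [236, 336, 336, 236]
t=11: [274, 25, 25, 274]
t=12: [76, 100, 100, 76]
t=13: [296, 231, 231, 296]
t=14: [34, 160, 160, 34]
t=15: [233, 108, 108, 233]
t=16: [308, 36, 36, 308]
t=17: [112, 199, 199, 112]
t=18: [133, 325, 325, 133]
t=19: [258, 317, 317, 258]
t=20: [222, 62, 62, 222]
t=21: [179, 60, 60, 179]
t=22: [180, 182, 182, 180]
t=23: [174, 179, 179, 174]
t=24: [183, 197, 197, 183]
t=25: [131, 168, 168, 131]
t=26: [221, 321, 321, 221]
t=27: [233, 66, 66, 233]
t=28: [189, 29, 29, 189]
t=29: [90, 149, 149, 90]
t=30: [272, 270, 270, 272]
t=31: [90, 95, 95, 90]
t=32: [284, 270, 270, 284]
t=33: [92, 129, 129, 92]
t=34: [330, 278, 278, 330]
t=35: [121, 262, 262, 121]
t=36: [80, 342, 342, 80]
t=37: [302, 243, 243, 302]
t=38: [17, 177, 177, 17]
t=39: [182, 57, 57, 182]
t=40: [171, 173, 173, 171]
t=41: [201, 206, 206, 201]
t=42: [102, 116, 116, 102]
t=43: [345, 308, 308, 345]
t=44: [209, 309, 309, 209]
t=45: [201, 98, 98, 201]
t=46: [285, 125, 125, 285]
t=47: [334, 145, 145, 334]
t=48: [284, 282, 282, 284]
t=49: [126, 131, 131, 126]
t=50: [327, 341, 341, 327]
t=51: [300, 263, 263, 300]
t=52: [74, 174, 174, 74]
t=53: [199, 220, 220, 199]
t=54: [63, 119, 119, 63]
t=55: [348, 197, 197, 348]
t=56: [138, 314, 314, 138]
t=57: [226, 301, 301, 226]
t=58: [175, 49, 49, 175]
t=59: [149, 192, 192, 149]
t=60: [150, 266, 266, 150]
t=61: [87, 260, 260, 87]
t=62: [70, 250, 250, 70]
t=63: [39, 201, 201, 39]
t=64: [117, 117, 117, 117]
t=65: [351, 351, 351, 351]
t=66: [333, 333, 333, 333]
t=67: [279, 279, 279, 279]
t=68: [117, 117, 117, 117]

Answer: 4
Key observation: The state at step 64, [117, 117, 117, 117], reappears at step 68 — and no state repeats earlier — so the cycle the system enters has period 4.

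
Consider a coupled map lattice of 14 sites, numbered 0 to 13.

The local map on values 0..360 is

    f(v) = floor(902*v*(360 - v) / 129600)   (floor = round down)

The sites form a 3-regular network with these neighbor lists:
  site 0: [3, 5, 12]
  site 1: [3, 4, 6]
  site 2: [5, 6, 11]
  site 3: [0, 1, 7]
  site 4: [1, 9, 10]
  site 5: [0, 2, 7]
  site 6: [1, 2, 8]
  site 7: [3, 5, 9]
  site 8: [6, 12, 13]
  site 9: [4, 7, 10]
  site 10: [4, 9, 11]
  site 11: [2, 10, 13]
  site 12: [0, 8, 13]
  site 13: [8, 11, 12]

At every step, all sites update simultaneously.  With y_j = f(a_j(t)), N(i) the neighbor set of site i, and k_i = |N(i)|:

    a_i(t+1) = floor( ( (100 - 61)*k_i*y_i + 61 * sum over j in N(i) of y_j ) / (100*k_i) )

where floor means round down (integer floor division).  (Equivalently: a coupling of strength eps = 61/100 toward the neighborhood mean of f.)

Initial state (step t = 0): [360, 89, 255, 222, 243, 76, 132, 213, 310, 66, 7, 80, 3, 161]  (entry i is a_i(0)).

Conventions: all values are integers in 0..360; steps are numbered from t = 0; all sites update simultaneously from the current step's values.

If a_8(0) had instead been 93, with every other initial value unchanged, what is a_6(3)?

Simulating step by step:
t=0: [360, 89, 255, 222, 243, 76, 132, 213, 93, 66, 7, 80, 3, 161]
t=1: [75, 190, 177, 161, 141, 140, 188, 185, 156, 140, 105, 146, 82, 154]
t=2: [178, 221, 221, 207, 210, 205, 223, 219, 208, 210, 203, 212, 181, 206]
t=3: [223, 215, 215, 218, 218, 218, 214, 217, 219, 218, 219, 218, 222, 220]

Answer: a_6(3) = 214
Key observation: This trace re-runs the system from the modified initial state.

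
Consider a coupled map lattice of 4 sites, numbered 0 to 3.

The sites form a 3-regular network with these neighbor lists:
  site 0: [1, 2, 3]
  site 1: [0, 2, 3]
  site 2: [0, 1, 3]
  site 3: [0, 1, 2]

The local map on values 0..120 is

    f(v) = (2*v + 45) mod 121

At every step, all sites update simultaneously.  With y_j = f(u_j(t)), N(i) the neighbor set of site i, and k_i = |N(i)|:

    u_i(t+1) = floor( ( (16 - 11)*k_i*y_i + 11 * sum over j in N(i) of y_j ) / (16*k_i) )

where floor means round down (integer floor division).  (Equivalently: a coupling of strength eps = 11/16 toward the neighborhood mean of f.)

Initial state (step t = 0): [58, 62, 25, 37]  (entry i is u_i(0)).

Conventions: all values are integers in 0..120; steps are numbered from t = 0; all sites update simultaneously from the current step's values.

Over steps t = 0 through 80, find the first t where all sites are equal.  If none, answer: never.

Answer: 4
Key observation: Synchronization is absorbing here: once all sites are equal they stay equal, and step 4 is the first all-equal step.

Derivation:
t=0: [58, 62, 25, 37]  (not all equal)
t=1: [72, 73, 77, 79]  (not all equal)
t=2: [73, 74, 74, 75]  (not all equal)
t=3: [71, 72, 72, 72]  (not all equal)
t=4: [67, 67, 67, 67]  (all equal)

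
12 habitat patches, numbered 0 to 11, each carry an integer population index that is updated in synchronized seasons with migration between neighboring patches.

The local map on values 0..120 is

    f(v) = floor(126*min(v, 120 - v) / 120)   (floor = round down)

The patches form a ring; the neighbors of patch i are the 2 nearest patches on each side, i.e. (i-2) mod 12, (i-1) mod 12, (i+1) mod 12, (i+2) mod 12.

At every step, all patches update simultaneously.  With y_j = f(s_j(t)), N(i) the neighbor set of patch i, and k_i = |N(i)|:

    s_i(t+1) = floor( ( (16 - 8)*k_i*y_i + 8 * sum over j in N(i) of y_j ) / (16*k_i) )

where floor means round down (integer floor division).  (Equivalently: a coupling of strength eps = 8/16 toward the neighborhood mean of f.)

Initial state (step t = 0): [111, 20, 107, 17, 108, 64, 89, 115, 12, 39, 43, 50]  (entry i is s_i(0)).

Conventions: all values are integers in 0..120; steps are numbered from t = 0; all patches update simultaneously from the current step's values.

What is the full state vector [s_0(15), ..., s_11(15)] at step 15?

Simulating step by step:
t=0: [111, 20, 107, 17, 108, 64, 89, 115, 12, 39, 43, 50]
t=1: [20, 21, 13, 21, 21, 37, 26, 20, 21, 34, 36, 40]
t=2: [24, 23, 17, 22, 23, 30, 26, 25, 26, 32, 33, 35]
t=3: [26, 24, 20, 23, 24, 28, 27, 27, 28, 31, 32, 32]
t=4: [27, 25, 23, 24, 25, 27, 27, 28, 29, 31, 31, 31]
t=5: [28, 26, 25, 25, 26, 27, 28, 29, 30, 31, 31, 30]
t=6: [29, 27, 26, 26, 27, 28, 29, 30, 30, 31, 31, 30]
t=7: [29, 28, 27, 27, 28, 29, 29, 30, 31, 31, 31, 30]
t=8: [30, 29, 28, 28, 29, 29, 30, 31, 31, 31, 31, 30]
t=9: [30, 30, 29, 29, 29, 30, 31, 31, 31, 31, 31, 31]
t=10: [31, 30, 30, 30, 30, 31, 31, 31, 32, 32, 31, 31]
t=11: [31, 31, 31, 31, 31, 31, 32, 32, 32, 32, 32, 32]
t=12: [32, 32, 32, 32, 32, 32, 32, 32, 33, 33, 32, 32]
t=13: [33, 33, 33, 33, 33, 33, 33, 33, 33, 33, 33, 33]
t=14: [34, 34, 34, 34, 34, 34, 34, 34, 34, 34, 34, 34]
t=15: [35, 35, 35, 35, 35, 35, 35, 35, 35, 35, 35, 35]

Answer: [35, 35, 35, 35, 35, 35, 35, 35, 35, 35, 35, 35]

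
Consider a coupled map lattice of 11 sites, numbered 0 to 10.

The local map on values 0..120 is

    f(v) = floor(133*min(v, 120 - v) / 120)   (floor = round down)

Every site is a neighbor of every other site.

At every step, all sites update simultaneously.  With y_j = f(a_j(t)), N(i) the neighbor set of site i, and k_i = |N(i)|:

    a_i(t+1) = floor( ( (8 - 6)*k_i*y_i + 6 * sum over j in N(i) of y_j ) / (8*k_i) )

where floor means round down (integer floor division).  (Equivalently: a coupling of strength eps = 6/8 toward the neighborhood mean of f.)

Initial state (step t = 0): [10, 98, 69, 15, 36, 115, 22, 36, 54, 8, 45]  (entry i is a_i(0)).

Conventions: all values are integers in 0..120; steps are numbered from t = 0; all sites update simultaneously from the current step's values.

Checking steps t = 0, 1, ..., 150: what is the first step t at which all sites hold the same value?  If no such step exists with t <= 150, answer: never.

Simulating step by step:
t=0: [10, 98, 69, 15, 36, 115, 22, 36, 54, 8, 45]  (not all equal)
t=1: [26, 28, 34, 27, 31, 25, 28, 31, 35, 26, 33]  (not all equal)
t=2: [31, 31, 32, 31, 32, 31, 31, 32, 33, 31, 32]  (not all equal)
t=3: [34, 34, 34, 34, 34, 34, 34, 34, 34, 34, 34]  (all equal)

Answer: 3
Key observation: Synchronization is absorbing here: once all sites are equal they stay equal, and step 3 is the first all-equal step.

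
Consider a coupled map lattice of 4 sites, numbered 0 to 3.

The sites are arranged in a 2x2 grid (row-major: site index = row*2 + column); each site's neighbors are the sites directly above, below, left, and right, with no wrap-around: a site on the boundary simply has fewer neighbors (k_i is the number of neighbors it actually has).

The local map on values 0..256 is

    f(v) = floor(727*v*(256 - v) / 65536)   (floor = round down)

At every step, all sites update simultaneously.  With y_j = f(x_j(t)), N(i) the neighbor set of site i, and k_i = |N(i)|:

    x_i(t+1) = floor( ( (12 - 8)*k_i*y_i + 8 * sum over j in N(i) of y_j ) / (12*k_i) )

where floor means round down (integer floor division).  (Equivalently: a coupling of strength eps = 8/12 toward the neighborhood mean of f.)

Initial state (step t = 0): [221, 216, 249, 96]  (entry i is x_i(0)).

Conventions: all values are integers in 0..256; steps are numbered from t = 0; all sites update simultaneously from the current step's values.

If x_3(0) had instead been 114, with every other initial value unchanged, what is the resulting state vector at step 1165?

Answer: [167, 166, 166, 166]
Key observation: The state at step 4, [164, 164, 164, 165], reappears at step 6: the system is in a cycle of period 2 from step 4 on.  Therefore the state at step 1165 equals the state at step 4 + ((1165 - 4) mod 2) = 5, which is [167, 166, 166, 166].

Derivation:
t=0: [221, 216, 249, 114]
t=1: [66, 119, 94, 97]
t=2: [162, 163, 159, 173]
t=3: [169, 165, 166, 166]
t=4: [164, 164, 164, 165]
t=5: [167, 166, 166, 166]
t=6: [164, 164, 164, 165]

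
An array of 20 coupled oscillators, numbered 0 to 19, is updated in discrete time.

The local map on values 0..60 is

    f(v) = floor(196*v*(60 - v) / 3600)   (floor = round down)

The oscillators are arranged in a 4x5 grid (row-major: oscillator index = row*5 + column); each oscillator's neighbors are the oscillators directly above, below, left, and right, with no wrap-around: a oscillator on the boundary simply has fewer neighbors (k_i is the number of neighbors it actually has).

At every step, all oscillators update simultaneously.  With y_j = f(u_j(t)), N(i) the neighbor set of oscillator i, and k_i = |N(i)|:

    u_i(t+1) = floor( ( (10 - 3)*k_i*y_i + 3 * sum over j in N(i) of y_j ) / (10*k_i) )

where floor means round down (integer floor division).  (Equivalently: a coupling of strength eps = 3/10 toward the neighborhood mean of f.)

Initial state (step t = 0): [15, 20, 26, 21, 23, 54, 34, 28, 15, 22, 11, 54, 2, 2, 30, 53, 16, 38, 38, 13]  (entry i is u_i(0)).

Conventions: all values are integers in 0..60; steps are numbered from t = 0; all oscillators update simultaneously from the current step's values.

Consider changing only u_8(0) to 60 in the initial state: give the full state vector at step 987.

Simulating step by step:
t=0: [15, 20, 26, 21, 23, 54, 34, 28, 60, 22, 11, 54, 2, 2, 30, 53, 16, 38, 38, 13]
t=1: [34, 43, 47, 40, 45, 23, 42, 41, 10, 41, 25, 20, 12, 11, 42, 24, 34, 40, 39, 37]
t=2: [46, 39, 35, 39, 37, 45, 41, 39, 30, 39, 46, 42, 33, 31, 40, 47, 46, 42, 42, 44]
t=3: [36, 43, 46, 45, 45, 36, 41, 44, 47, 44, 35, 40, 46, 47, 43, 33, 36, 41, 41, 39]
t=4: [45, 39, 35, 35, 36, 46, 41, 37, 33, 37, 46, 42, 36, 34, 38, 47, 46, 41, 41, 42]
t=5: [37, 43, 46, 47, 46, 35, 41, 46, 47, 46, 35, 40, 46, 47, 45, 33, 36, 41, 42, 41]
t=6: [45, 39, 35, 33, 34, 46, 41, 35, 33, 34, 46, 42, 35, 33, 36, 47, 46, 41, 40, 40]
t=7: [37, 43, 46, 47, 48, 35, 41, 46, 47, 47, 35, 40, 46, 47, 46, 33, 36, 41, 43, 43]
t=8: [45, 39, 35, 33, 31, 46, 41, 35, 33, 33, 46, 42, 35, 33, 35, 47, 46, 41, 38, 38]
t=9: [37, 43, 46, 47, 48, 35, 41, 46, 47, 47, 35, 40, 46, 47, 47, 33, 36, 42, 45, 45]
t=10: [45, 39, 35, 33, 31, 46, 41, 35, 33, 32, 46, 42, 35, 33, 33, 47, 46, 40, 36, 35]
t=11: [37, 43, 46, 47, 48, 35, 41, 46, 47, 48, 35, 40, 46, 47, 47, 33, 36, 43, 46, 47]
t=12: [45, 39, 35, 33, 31, 46, 41, 35, 33, 31, 46, 42, 35, 33, 32, 47, 45, 39, 35, 33]
t=13: [37, 43, 46, 47, 48, 35, 41, 46, 47, 48, 35, 40, 46, 47, 48, 33, 37, 43, 46, 47]
t=14: [45, 39, 35, 33, 31, 46, 41, 35, 33, 31, 46, 42, 35, 33, 31, 47, 45, 38, 35, 33]
t=15: [37, 43, 46, 47, 48, 35, 41, 46, 47, 48, 35, 40, 46, 47, 48, 33, 37, 44, 47, 47]
t=16: [45, 39, 35, 33, 31, 46, 41, 35, 33, 31, 46, 42, 35, 33, 31, 47, 45, 38, 33, 32]
t=17: [37, 43, 46, 47, 48, 35, 41, 46, 47, 48, 35, 40, 46, 47, 48, 33, 37, 44, 47, 48]
t=18: [45, 39, 35, 33, 31, 46, 41, 35, 33, 31, 46, 42, 35, 33, 31, 47, 45, 38, 33, 31]
t=19: [37, 43, 46, 47, 48, 35, 41, 46, 47, 48, 35, 40, 46, 47, 48, 33, 37, 44, 47, 48]

Answer: [37, 43, 46, 47, 48, 35, 41, 46, 47, 48, 35, 40, 46, 47, 48, 33, 37, 44, 47, 48]
Key observation: The state at step 17, [37, 43, 46, 47, 48, 35, 41, 46, 47, 48, 35, 40, 46, 47, 48, 33, 37, 44, 47, 48], reappears at step 19: the system is in a cycle of period 2 from step 17 on.  Therefore the state at step 987 equals the state at step 17 + ((987 - 17) mod 2) = 17, which is [37, 43, 46, 47, 48, 35, 41, 46, 47, 48, 35, 40, 46, 47, 48, 33, 37, 44, 47, 48].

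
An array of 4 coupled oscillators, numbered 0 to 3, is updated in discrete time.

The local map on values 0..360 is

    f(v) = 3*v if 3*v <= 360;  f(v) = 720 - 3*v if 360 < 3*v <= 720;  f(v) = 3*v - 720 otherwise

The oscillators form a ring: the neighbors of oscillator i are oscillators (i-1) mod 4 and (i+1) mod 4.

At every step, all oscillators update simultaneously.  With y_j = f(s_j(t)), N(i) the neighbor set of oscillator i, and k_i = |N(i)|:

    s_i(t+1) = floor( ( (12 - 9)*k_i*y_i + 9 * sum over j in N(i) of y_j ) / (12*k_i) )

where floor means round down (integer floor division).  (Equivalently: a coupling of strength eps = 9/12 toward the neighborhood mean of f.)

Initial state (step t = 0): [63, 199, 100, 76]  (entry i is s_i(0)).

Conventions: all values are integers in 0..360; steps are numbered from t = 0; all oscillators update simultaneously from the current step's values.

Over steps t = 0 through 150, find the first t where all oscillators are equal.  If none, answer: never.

Simulating step by step:
t=0: [63, 199, 100, 76]  (not all equal)
t=1: [178, 214, 206, 240]  (not all equal)
t=2: [75, 127, 54, 108]  (not all equal)
t=3: [304, 229, 289, 226]  (not all equal)
t=4: [76, 135, 64, 137]  (not all equal)
t=5: [291, 236, 282, 234]  (not all equal)
t=6: [49, 107, 42, 109]  (not all equal)
t=7: [279, 182, 274, 184]  (not all equal)
t=8: [157, 125, 153, 124]  (not all equal)
t=9: [322, 277, 325, 278]  (not all equal)
t=10: [145, 215, 148, 216]  (not all equal)
t=11: [126, 229, 124, 228]  (not all equal)
t=12: [111, 267, 112, 267]  (not all equal)
t=13: [144, 271, 144, 271]  (not all equal)
t=14: [141, 239, 141, 239]  (not all equal)
t=15: [76, 223, 76, 223]  (not all equal)
t=16: [95, 183, 95, 183]  (not all equal)
t=17: [199, 256, 199, 256]  (not all equal)
t=18: [66, 104, 66, 104]  (not all equal)
t=19: [283, 226, 283, 226]  (not all equal)
t=20: [63, 107, 63, 107]  (not all equal)
t=21: [288, 222, 288, 222]  (not all equal)
t=22: [76, 121, 76, 121]  (not all equal)
t=23: [324, 260, 324, 260]  (not all equal)
t=24: [108, 204, 108, 204]  (not all equal)
t=25: [162, 270, 162, 270]  (not all equal)
t=26: [126, 198, 126, 198]  (not all equal)
t=27: [180, 288, 180, 288]  (not all equal)
t=28: [153, 171, 153, 171]  (not all equal)
t=29: [220, 247, 220, 247]  (not all equal)
t=30: [30, 50, 30, 50]  (not all equal)
t=31: [135, 105, 135, 105]  (not all equal)
t=32: [315, 315, 315, 315]  (all equal)

Answer: 32
Key observation: Synchronization is absorbing here: once all oscillators are equal they stay equal, and step 32 is the first all-equal step.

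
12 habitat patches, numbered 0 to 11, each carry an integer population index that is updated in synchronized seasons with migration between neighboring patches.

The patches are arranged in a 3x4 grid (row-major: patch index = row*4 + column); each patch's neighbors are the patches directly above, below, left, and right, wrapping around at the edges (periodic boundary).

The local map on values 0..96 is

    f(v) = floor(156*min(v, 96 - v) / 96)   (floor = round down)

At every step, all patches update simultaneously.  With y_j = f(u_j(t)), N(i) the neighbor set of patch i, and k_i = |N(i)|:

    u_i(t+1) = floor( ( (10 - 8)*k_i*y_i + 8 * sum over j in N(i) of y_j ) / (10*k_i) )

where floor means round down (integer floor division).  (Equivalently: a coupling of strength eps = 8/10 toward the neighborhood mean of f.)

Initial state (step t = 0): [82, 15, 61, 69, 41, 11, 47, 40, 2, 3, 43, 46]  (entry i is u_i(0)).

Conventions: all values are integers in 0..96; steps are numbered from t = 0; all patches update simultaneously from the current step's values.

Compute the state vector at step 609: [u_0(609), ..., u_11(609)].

Simulating step by step:
t=0: [82, 15, 61, 69, 41, 11, 47, 40, 2, 3, 43, 46]
t=1: [31, 24, 53, 52, 34, 37, 56, 64, 33, 23, 55, 50]
t=2: [53, 51, 62, 63, 54, 51, 62, 63, 53, 51, 62, 63]
t=3: [66, 68, 58, 56, 66, 68, 58, 56, 66, 68, 58, 56]
t=4: [50, 48, 58, 60, 50, 48, 58, 60, 50, 48, 58, 60]
t=5: [71, 73, 63, 61, 71, 73, 63, 61, 71, 73, 63, 61]
t=6: [42, 40, 50, 52, 42, 40, 50, 52, 42, 40, 50, 52]
t=7: [68, 67, 71, 71, 68, 67, 71, 71, 68, 67, 71, 71]
t=8: [44, 45, 41, 41, 44, 45, 41, 41, 44, 45, 41, 41]
t=9: [70, 71, 67, 67, 70, 71, 67, 67, 70, 71, 67, 67]
t=10: [42, 41, 45, 46, 42, 41, 45, 46, 42, 41, 45, 46]
t=11: [68, 67, 71, 72, 68, 67, 71, 72, 68, 67, 71, 72]
t=12: [44, 45, 41, 40, 44, 45, 41, 40, 44, 45, 41, 40]
t=13: [70, 71, 67, 66, 70, 71, 67, 66, 70, 71, 67, 66]
t=14: [42, 41, 45, 46, 42, 41, 45, 46, 42, 41, 45, 46]

Answer: [70, 71, 67, 66, 70, 71, 67, 66, 70, 71, 67, 66]
Key observation: The state at step 10, [42, 41, 45, 46, 42, 41, 45, 46, 42, 41, 45, 46], reappears at step 14: the system is in a cycle of period 4 from step 10 on.  Therefore the state at step 609 equals the state at step 10 + ((609 - 10) mod 4) = 13, which is [70, 71, 67, 66, 70, 71, 67, 66, 70, 71, 67, 66].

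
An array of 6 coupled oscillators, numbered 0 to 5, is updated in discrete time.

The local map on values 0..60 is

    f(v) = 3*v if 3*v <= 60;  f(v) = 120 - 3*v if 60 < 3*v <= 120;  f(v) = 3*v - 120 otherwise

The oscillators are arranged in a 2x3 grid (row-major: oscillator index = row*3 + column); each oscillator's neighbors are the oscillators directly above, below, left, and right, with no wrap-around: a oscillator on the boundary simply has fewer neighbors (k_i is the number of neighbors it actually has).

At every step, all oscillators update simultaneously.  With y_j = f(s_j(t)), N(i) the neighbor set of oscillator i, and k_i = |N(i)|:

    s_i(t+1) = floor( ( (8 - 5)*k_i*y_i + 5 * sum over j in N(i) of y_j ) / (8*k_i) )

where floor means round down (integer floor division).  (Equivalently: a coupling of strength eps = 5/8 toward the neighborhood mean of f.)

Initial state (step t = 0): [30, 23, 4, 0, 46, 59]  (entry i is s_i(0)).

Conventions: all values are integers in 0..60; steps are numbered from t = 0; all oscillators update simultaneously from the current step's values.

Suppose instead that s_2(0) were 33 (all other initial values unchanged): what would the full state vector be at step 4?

Simulating step by step:
t=0: [30, 23, 33, 0, 46, 59]
t=1: [27, 33, 41, 15, 29, 33]
t=2: [35, 23, 14, 39, 30, 19]
t=3: [22, 37, 49, 15, 34, 43]
t=4: [37, 24, 15, 39, 19, 17]

Answer: [37, 24, 15, 39, 19, 17]
Key observation: This trace re-runs the system from the modified initial state.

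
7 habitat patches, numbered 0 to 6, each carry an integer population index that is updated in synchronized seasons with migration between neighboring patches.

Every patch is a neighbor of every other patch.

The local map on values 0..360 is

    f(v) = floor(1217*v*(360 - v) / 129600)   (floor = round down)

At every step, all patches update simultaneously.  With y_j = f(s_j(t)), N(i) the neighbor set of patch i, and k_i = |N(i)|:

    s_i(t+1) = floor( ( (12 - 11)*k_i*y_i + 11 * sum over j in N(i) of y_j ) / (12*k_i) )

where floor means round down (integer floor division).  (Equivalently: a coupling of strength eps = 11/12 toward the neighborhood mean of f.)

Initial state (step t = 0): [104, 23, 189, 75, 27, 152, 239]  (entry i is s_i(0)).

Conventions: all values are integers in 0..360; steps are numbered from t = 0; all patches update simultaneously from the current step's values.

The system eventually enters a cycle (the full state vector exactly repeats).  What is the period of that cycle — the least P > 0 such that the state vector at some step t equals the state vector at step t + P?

Simulating step by step:
t=0: [104, 23, 189, 75, 27, 152, 239]
t=1: [208, 220, 204, 211, 219, 204, 206]
t=2: [294, 294, 294, 294, 294, 294, 294]
t=3: [182, 182, 182, 182, 182, 182, 182]
t=4: [304, 304, 304, 304, 304, 304, 304]
t=5: [159, 159, 159, 159, 159, 159, 159]
t=6: [300, 300, 300, 300, 300, 300, 300]
t=7: [169, 169, 169, 169, 169, 169, 169]
t=8: [303, 303, 303, 303, 303, 303, 303]
t=9: [162, 162, 162, 162, 162, 162, 162]
t=10: [301, 301, 301, 301, 301, 301, 301]
t=11: [166, 166, 166, 166, 166, 166, 166]
t=12: [302, 302, 302, 302, 302, 302, 302]
t=13: [164, 164, 164, 164, 164, 164, 164]
t=14: [301, 301, 301, 301, 301, 301, 301]

Answer: 4
Key observation: The state at step 10, [301, 301, 301, 301, 301, 301, 301], reappears at step 14 — and no state repeats earlier — so the cycle the system enters has period 4.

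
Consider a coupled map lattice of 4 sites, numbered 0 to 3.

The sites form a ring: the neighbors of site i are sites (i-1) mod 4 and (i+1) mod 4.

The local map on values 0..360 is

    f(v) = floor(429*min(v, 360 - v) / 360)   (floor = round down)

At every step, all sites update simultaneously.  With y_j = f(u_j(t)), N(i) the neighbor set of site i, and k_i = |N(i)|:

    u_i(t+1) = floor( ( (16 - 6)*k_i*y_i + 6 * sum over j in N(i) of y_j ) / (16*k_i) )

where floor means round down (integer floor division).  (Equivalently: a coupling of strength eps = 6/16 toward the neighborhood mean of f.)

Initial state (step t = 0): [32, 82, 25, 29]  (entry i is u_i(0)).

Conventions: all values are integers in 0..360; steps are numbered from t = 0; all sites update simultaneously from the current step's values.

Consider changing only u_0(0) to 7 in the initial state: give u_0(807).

Answer: u_0(807) = 208
Key observation: The state at step 21, [213, 213, 213, 213], reappears at step 25: the system is in a cycle of period 4 from step 21 on.  Therefore the state at step 807 equals the state at step 21 + ((807 - 21) mod 4) = 23, which is [208, 208, 208, 208].

Derivation:
t=0: [7, 82, 25, 29]
t=1: [29, 67, 42, 28]
t=2: [42, 65, 52, 36]
t=3: [53, 68, 60, 47]
t=4: [65, 75, 70, 60]
t=5: [78, 85, 81, 74]
t=6: [92, 98, 95, 90]
t=7: [109, 114, 112, 108]
t=8: [129, 133, 132, 129]
t=9: [153, 156, 156, 153]
t=10: [182, 184, 184, 182]
t=11: [211, 209, 209, 211]
t=12: [177, 178, 178, 177]
t=13: [210, 211, 211, 210]
t=14: [177, 177, 177, 177]
t=15: [210, 210, 210, 210]
t=16: [178, 178, 178, 178]
t=17: [212, 212, 212, 212]
t=18: [176, 176, 176, 176]
t=19: [209, 209, 209, 209]
t=20: [179, 179, 179, 179]
t=21: [213, 213, 213, 213]
t=22: [175, 175, 175, 175]
t=23: [208, 208, 208, 208]
t=24: [181, 181, 181, 181]
t=25: [213, 213, 213, 213]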